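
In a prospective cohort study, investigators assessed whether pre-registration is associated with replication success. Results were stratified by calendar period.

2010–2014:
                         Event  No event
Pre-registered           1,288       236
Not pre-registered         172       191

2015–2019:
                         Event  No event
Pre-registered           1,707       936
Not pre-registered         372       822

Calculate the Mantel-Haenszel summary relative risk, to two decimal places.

RR_MH = Σ(aᵢ·n₀ᵢ/nᵢ) / Σ(cᵢ·n₁ᵢ/nᵢ), with n₁ᵢ = aᵢ+bᵢ (exposed), n₀ᵢ = cᵢ+dᵢ (unexposed), nᵢ = n₁ᵢ+n₀ᵢ.
Stratum 1 (2010–2014): n₁ = 1524, n₀ = 363, n = 1887; a·n₀/n = 1288·363/1887 = 247.7711; c·n₁/n = 172·1524/1887 = 138.9126
Stratum 2 (2015–2019): n₁ = 2643, n₀ = 1194, n = 3837; a·n₀/n = 1707·1194/3837 = 531.1853; c·n₁/n = 372·2643/3837 = 256.2408
RR_MH = (247.7711 + 531.1853) / (138.9126 + 256.2408) = 778.9564 / 395.1534 = 1.97128

1.97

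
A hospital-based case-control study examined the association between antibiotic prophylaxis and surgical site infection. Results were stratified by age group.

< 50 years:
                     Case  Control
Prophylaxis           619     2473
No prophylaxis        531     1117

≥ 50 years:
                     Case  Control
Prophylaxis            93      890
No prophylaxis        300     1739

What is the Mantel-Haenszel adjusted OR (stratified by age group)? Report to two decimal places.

OR_MH = Σ(aᵢdᵢ/nᵢ) / Σ(bᵢcᵢ/nᵢ), where nᵢ is the stratum total.
Stratum 1 (< 50 years): n = 4740; a·d/n = 619·1117/4740 = 145.8698; b·c/n = 2473·531/4740 = 277.0386
Stratum 2 (≥ 50 years): n = 3022; a·d/n = 93·1739/3022 = 53.5165; b·c/n = 890·300/3022 = 88.3521
OR_MH = (145.8698 + 53.5165) / (277.0386 + 88.3521) = 199.3864 / 365.3907 = 0.54568

0.55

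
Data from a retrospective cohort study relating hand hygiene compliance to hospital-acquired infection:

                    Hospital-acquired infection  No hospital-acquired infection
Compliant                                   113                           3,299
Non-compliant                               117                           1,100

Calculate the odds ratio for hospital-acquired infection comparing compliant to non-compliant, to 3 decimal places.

Cells: a = 113, b = 3299, c = 117, d = 1100.
OR = (a·d)/(b·c) = (113 × 1100) / (3299 × 117) = 124300 / 385983 = 0.32203
Exposure is associated with lower odds of hospital-acquired infection (OR = 0.32 < 1).

0.322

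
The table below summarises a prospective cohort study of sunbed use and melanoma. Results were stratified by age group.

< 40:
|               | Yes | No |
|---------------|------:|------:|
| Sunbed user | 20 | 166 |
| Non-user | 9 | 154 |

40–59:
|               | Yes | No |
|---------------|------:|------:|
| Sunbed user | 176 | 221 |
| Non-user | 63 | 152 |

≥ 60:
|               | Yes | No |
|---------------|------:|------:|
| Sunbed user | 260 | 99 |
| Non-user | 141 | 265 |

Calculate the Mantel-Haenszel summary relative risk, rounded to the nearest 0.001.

1.870

RR_MH = Σ(aᵢ·n₀ᵢ/nᵢ) / Σ(cᵢ·n₁ᵢ/nᵢ), with n₁ᵢ = aᵢ+bᵢ (exposed), n₀ᵢ = cᵢ+dᵢ (unexposed), nᵢ = n₁ᵢ+n₀ᵢ.
Stratum 1 (< 40): n₁ = 186, n₀ = 163, n = 349; a·n₀/n = 20·163/349 = 9.3410; c·n₁/n = 9·186/349 = 4.7966
Stratum 2 (40–59): n₁ = 397, n₀ = 215, n = 612; a·n₀/n = 176·215/612 = 61.8301; c·n₁/n = 63·397/612 = 40.8676
Stratum 3 (≥ 60): n₁ = 359, n₀ = 406, n = 765; a·n₀/n = 260·406/765 = 137.9869; c·n₁/n = 141·359/765 = 66.1686
RR_MH = (9.3410 + 61.8301 + 137.9869) / (4.7966 + 40.8676 + 66.1686) = 209.1580 / 111.8328 = 1.87027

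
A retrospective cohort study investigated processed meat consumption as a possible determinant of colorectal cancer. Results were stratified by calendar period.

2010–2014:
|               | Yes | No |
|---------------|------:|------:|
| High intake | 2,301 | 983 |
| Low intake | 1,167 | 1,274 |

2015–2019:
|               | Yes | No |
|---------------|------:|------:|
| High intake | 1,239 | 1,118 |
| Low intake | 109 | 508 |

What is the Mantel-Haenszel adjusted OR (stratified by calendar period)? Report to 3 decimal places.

2.998

OR_MH = Σ(aᵢdᵢ/nᵢ) / Σ(bᵢcᵢ/nᵢ), where nᵢ is the stratum total.
Stratum 1 (2010–2014): n = 5725; a·d/n = 2301·1274/5725 = 512.0479; b·c/n = 983·1167/5725 = 200.3775
Stratum 2 (2015–2019): n = 2974; a·d/n = 1239·508/2974 = 211.6382; b·c/n = 1118·109/2974 = 40.9758
OR_MH = (512.0479 + 211.6382) / (200.3775 + 40.9758) = 723.6861 / 241.3533 = 2.99845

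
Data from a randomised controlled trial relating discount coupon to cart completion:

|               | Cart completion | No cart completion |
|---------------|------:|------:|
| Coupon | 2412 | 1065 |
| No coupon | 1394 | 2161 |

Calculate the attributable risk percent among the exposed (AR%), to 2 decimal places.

43.47

Cells: a = 2412, b = 1065, c = 1394, d = 2161.
Risk in exposed = 2412/3477 = 0.69370; risk in unexposed = 1394/3555 = 0.39212.
RR = 0.69370/0.39212 = 1.76909
AR% = (RR − 1)/RR × 100 = (1.76909 − 1)/1.76909 × 100 = 43.4737%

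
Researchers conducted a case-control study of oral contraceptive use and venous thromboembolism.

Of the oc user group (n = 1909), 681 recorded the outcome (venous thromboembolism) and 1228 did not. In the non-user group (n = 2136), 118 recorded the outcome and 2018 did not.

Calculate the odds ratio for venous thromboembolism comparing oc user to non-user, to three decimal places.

From the description: a = 681, b = 1228, c = 118, d = 2018.
OR = (a·d)/(b·c) = (681 × 2018) / (1228 × 118) = 1374258 / 144904 = 9.48392
The odds of venous thromboembolism are about 9.48 times as high in the oc user group.

9.484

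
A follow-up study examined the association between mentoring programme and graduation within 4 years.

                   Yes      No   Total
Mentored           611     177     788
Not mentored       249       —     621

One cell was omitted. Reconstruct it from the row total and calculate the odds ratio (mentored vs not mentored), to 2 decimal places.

The missing cell is in the unexposed row: 621 − 249 = 372.
So a = 611, b = 177, c = 249, d = 372.
OR = (a·d)/(b·c) = (611 × 372) / (177 × 249) = 227292 / 44073 = 5.15717

5.16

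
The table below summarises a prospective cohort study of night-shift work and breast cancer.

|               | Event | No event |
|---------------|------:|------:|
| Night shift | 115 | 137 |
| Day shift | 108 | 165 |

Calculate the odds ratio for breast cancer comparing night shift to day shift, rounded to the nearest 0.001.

1.282

Cells: a = 115, b = 137, c = 108, d = 165.
OR = (a·d)/(b·c) = (115 × 165) / (137 × 108) = 18975 / 14796 = 1.28244
The odds of breast cancer are about 1.28 times as high in the night shift group.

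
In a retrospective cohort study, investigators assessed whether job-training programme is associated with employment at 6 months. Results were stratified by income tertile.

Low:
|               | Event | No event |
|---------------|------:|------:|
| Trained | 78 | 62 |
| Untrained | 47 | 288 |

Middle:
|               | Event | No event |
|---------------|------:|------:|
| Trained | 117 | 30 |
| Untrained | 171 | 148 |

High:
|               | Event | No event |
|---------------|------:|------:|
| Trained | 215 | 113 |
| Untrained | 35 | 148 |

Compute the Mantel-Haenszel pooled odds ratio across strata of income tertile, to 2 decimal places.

5.90

OR_MH = Σ(aᵢdᵢ/nᵢ) / Σ(bᵢcᵢ/nᵢ), where nᵢ is the stratum total.
Stratum 1 (Low): n = 475; a·d/n = 78·288/475 = 47.2926; b·c/n = 62·47/475 = 6.1347
Stratum 2 (Middle): n = 466; a·d/n = 117·148/466 = 37.1588; b·c/n = 30·171/466 = 11.0086
Stratum 3 (High): n = 511; a·d/n = 215·148/511 = 62.2701; b·c/n = 113·35/511 = 7.7397
OR_MH = (47.2926 + 37.1588 + 62.2701) / (6.1347 + 11.0086 + 7.7397) = 146.7215 / 24.8830 = 5.89644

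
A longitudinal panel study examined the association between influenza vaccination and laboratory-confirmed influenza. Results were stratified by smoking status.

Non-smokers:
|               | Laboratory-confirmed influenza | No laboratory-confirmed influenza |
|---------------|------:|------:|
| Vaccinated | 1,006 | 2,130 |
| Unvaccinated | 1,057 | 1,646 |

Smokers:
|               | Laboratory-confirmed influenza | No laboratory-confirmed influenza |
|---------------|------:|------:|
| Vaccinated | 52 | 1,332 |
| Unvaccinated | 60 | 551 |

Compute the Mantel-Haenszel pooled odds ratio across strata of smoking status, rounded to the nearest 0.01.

0.70

OR_MH = Σ(aᵢdᵢ/nᵢ) / Σ(bᵢcᵢ/nᵢ), where nᵢ is the stratum total.
Stratum 1 (Non-smokers): n = 5839; a·d/n = 1006·1646/5839 = 283.5890; b·c/n = 2130·1057/5839 = 385.5814
Stratum 2 (Smokers): n = 1995; a·d/n = 52·551/1995 = 14.3619; b·c/n = 1332·60/1995 = 40.0602
OR_MH = (283.5890 + 14.3619) / (385.5814 + 40.0602) = 297.9509 / 425.6416 = 0.70000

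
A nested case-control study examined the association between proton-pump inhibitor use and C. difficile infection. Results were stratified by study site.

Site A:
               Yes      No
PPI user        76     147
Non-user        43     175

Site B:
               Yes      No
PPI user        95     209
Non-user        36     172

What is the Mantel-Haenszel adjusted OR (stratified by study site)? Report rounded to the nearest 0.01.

2.14

OR_MH = Σ(aᵢdᵢ/nᵢ) / Σ(bᵢcᵢ/nᵢ), where nᵢ is the stratum total.
Stratum 1 (Site A): n = 441; a·d/n = 76·175/441 = 30.1587; b·c/n = 147·43/441 = 14.3333
Stratum 2 (Site B): n = 512; a·d/n = 95·172/512 = 31.9141; b·c/n = 209·36/512 = 14.6953
OR_MH = (30.1587 + 31.9141) / (14.3333 + 14.6953) = 62.0728 / 29.0286 = 2.13833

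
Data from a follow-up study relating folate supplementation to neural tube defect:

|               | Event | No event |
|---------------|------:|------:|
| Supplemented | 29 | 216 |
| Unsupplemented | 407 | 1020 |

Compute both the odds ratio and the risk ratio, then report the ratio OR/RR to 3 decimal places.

0.811

Cells: a = 29, b = 216, c = 407, d = 1020.
OR = (29·1020)/(216·407) = 29580/87912 = 0.33647
Risk in exposed = 29/245 = 0.11837; risk in unexposed = 407/1427 = 0.28521; RR = 0.41501
OR/RR = 0.33647 / 0.41501 = 0.81075
The outcome is not rare, so the OR lies further from 1 than the RR.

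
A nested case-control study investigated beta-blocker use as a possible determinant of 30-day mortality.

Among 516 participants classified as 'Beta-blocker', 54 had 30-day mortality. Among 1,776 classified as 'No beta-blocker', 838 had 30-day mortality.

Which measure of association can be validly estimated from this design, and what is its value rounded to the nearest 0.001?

From the description: a = 54, b = 462, c = 838, d = 938.
This is a nested case-control study: participants were sampled on outcome status, so risks in the source population cannot be estimated directly — relative risk is not valid here. The odds ratio is the appropriate measure.
OR = (a·d)/(b·c) = (54 × 938) / (462 × 838) = 50652 / 387156 = 0.13083

0.131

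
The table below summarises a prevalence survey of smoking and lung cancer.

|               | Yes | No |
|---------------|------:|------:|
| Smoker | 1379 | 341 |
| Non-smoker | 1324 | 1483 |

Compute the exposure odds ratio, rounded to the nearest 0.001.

4.530

Cells: a = 1379, b = 341, c = 1324, d = 1483.
OR = (a·d)/(b·c) = (1379 × 1483) / (341 × 1324) = 2045057 / 451484 = 4.52963
The odds of lung cancer are about 4.53 times as high in the smoker group.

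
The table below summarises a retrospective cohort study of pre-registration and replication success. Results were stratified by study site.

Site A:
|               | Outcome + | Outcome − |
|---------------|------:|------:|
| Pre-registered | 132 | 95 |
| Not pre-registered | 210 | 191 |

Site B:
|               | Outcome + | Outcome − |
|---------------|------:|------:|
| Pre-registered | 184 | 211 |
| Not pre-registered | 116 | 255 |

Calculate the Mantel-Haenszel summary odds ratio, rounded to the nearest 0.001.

OR_MH = Σ(aᵢdᵢ/nᵢ) / Σ(bᵢcᵢ/nᵢ), where nᵢ is the stratum total.
Stratum 1 (Site A): n = 628; a·d/n = 132·191/628 = 40.1465; b·c/n = 95·210/628 = 31.7675
Stratum 2 (Site B): n = 766; a·d/n = 184·255/766 = 61.2533; b·c/n = 211·116/766 = 31.9530
OR_MH = (40.1465 + 61.2533) / (31.7675 + 31.9530) = 101.3998 / 63.7205 = 1.59132

1.591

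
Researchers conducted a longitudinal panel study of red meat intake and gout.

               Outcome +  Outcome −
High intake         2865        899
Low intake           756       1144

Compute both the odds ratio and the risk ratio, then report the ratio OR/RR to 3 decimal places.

2.521

Cells: a = 2865, b = 899, c = 756, d = 1144.
OR = (2865·1144)/(899·756) = 3277560/679644 = 4.82247
Risk in exposed = 2865/3764 = 0.76116; risk in unexposed = 756/1900 = 0.39789; RR = 1.91296
OR/RR = 4.82247 / 1.91296 = 2.52094
The outcome is not rare, so the OR lies further from 1 than the RR.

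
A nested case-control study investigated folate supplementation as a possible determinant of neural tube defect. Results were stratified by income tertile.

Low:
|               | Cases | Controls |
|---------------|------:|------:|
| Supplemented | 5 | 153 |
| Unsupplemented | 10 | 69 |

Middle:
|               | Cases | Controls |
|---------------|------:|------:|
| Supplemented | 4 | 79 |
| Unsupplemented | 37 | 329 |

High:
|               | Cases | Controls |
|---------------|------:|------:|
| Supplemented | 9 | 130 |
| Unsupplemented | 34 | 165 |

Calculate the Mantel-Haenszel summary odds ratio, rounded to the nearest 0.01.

0.34

OR_MH = Σ(aᵢdᵢ/nᵢ) / Σ(bᵢcᵢ/nᵢ), where nᵢ is the stratum total.
Stratum 1 (Low): n = 237; a·d/n = 5·69/237 = 1.4557; b·c/n = 153·10/237 = 6.4557
Stratum 2 (Middle): n = 449; a·d/n = 4·329/449 = 2.9310; b·c/n = 79·37/449 = 6.5100
Stratum 3 (High): n = 338; a·d/n = 9·165/338 = 4.3935; b·c/n = 130·34/338 = 13.0769
OR_MH = (1.4557 + 2.9310 + 4.3935) / (6.4557 + 6.5100 + 13.0769) = 8.7801 / 26.0426 = 0.33714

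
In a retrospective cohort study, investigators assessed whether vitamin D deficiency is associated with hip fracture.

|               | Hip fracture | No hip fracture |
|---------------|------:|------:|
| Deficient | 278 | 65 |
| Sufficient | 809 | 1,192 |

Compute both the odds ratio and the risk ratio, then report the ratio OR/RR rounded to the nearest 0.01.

Cells: a = 278, b = 65, c = 809, d = 1192.
OR = (278·1192)/(65·809) = 331376/52585 = 6.30172
Risk in exposed = 278/343 = 0.81050; risk in unexposed = 809/2001 = 0.40430; RR = 2.00470
OR/RR = 6.30172 / 2.00470 = 3.14347
The outcome is not rare, so the OR lies further from 1 than the RR.

3.14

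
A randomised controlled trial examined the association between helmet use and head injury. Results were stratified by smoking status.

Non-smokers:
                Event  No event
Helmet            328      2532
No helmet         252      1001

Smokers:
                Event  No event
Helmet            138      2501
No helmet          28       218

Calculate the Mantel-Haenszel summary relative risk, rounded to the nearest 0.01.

0.56

RR_MH = Σ(aᵢ·n₀ᵢ/nᵢ) / Σ(cᵢ·n₁ᵢ/nᵢ), with n₁ᵢ = aᵢ+bᵢ (exposed), n₀ᵢ = cᵢ+dᵢ (unexposed), nᵢ = n₁ᵢ+n₀ᵢ.
Stratum 1 (Non-smokers): n₁ = 2860, n₀ = 1253, n = 4113; a·n₀/n = 328·1253/4113 = 99.9232; c·n₁/n = 252·2860/4113 = 175.2298
Stratum 2 (Smokers): n₁ = 2639, n₀ = 246, n = 2885; a·n₀/n = 138·246/2885 = 11.7671; c·n₁/n = 28·2639/2885 = 25.6125
RR_MH = (99.9232 + 11.7671) / (175.2298 + 25.6125) = 111.6902 / 200.8422 = 0.55611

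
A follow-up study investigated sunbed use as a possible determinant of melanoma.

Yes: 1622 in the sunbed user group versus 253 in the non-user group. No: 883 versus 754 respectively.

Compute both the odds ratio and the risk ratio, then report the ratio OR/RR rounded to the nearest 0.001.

From the description: a = 1622, b = 883, c = 253, d = 754.
OR = (1622·754)/(883·253) = 1222988/223399 = 5.47446
Risk in exposed = 1622/2505 = 0.64750; risk in unexposed = 253/1007 = 0.25124; RR = 2.57722
OR/RR = 5.47446 / 2.57722 = 2.12417
The outcome is not rare, so the OR lies further from 1 than the RR.

2.124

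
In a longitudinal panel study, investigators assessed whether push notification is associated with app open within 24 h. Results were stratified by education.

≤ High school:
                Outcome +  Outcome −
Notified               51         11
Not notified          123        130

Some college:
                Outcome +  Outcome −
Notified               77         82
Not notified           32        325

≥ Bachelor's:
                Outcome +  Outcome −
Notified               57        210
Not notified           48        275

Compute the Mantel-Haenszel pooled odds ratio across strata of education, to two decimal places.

OR_MH = Σ(aᵢdᵢ/nᵢ) / Σ(bᵢcᵢ/nᵢ), where nᵢ is the stratum total.
Stratum 1 (≤ High school): n = 315; a·d/n = 51·130/315 = 21.0476; b·c/n = 11·123/315 = 4.2952
Stratum 2 (Some college): n = 516; a·d/n = 77·325/516 = 48.4981; b·c/n = 82·32/516 = 5.0853
Stratum 3 (≥ Bachelor's): n = 590; a·d/n = 57·275/590 = 26.5678; b·c/n = 210·48/590 = 17.0847
OR_MH = (21.0476 + 48.4981 + 26.5678) / (4.2952 + 5.0853 + 17.0847) = 96.1135 / 26.4653 = 3.63169

3.63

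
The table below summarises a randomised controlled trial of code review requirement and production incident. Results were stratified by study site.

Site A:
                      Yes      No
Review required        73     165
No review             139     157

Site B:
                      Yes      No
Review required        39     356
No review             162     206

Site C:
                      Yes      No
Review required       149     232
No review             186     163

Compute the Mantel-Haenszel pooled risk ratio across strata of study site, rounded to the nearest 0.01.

RR_MH = Σ(aᵢ·n₀ᵢ/nᵢ) / Σ(cᵢ·n₁ᵢ/nᵢ), with n₁ᵢ = aᵢ+bᵢ (exposed), n₀ᵢ = cᵢ+dᵢ (unexposed), nᵢ = n₁ᵢ+n₀ᵢ.
Stratum 1 (Site A): n₁ = 238, n₀ = 296, n = 534; a·n₀/n = 73·296/534 = 40.4644; c·n₁/n = 139·238/534 = 61.9513
Stratum 2 (Site B): n₁ = 395, n₀ = 368, n = 763; a·n₀/n = 39·368/763 = 18.8100; c·n₁/n = 162·395/763 = 83.8663
Stratum 3 (Site C): n₁ = 381, n₀ = 349, n = 730; a·n₀/n = 149·349/730 = 71.2342; c·n₁/n = 186·381/730 = 97.0767
RR_MH = (40.4644 + 18.8100 + 71.2342) / (61.9513 + 83.8663 + 97.0767) = 130.5086 / 242.8943 = 0.53731

0.54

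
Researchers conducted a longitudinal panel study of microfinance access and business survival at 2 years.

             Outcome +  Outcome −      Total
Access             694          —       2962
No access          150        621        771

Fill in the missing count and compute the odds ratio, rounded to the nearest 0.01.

The missing cell is in the exposed row: 2962 − 694 = 2268.
So a = 694, b = 2268, c = 150, d = 621.
OR = (a·d)/(b·c) = (694 × 621) / (2268 × 150) = 430974 / 340200 = 1.26683

1.27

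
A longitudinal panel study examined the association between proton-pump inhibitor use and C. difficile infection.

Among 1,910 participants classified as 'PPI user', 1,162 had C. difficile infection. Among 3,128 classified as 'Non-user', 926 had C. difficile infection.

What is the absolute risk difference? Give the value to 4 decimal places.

0.3123

From the description: a = 1162, b = 748, c = 926, d = 2202.
Risk in exposed = 1162/1910 = 0.608377; risk in unexposed = 926/3128 = 0.296036.
Risk difference = 0.608377 − 0.296036 = 0.312341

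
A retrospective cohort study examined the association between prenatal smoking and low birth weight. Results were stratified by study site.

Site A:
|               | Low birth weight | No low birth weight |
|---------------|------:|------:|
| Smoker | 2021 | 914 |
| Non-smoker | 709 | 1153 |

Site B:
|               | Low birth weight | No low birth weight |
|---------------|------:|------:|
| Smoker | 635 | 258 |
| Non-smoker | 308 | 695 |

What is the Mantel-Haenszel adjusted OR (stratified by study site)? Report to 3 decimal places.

OR_MH = Σ(aᵢdᵢ/nᵢ) / Σ(bᵢcᵢ/nᵢ), where nᵢ is the stratum total.
Stratum 1 (Site A): n = 4797; a·d/n = 2021·1153/4797 = 485.7646; b·c/n = 914·709/4797 = 135.0898
Stratum 2 (Site B): n = 1896; a·d/n = 635·695/1896 = 232.7664; b·c/n = 258·308/1896 = 41.9114
OR_MH = (485.7646 + 232.7664) / (135.0898 + 41.9114) = 718.5310 / 177.0012 = 4.05947

4.059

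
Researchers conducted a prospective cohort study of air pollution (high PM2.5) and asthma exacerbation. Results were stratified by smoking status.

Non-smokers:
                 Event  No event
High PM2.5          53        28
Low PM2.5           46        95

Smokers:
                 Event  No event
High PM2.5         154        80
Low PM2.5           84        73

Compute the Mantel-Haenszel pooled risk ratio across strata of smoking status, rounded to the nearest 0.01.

RR_MH = Σ(aᵢ·n₀ᵢ/nᵢ) / Σ(cᵢ·n₁ᵢ/nᵢ), with n₁ᵢ = aᵢ+bᵢ (exposed), n₀ᵢ = cᵢ+dᵢ (unexposed), nᵢ = n₁ᵢ+n₀ᵢ.
Stratum 1 (Non-smokers): n₁ = 81, n₀ = 141, n = 222; a·n₀/n = 53·141/222 = 33.6622; c·n₁/n = 46·81/222 = 16.7838
Stratum 2 (Smokers): n₁ = 234, n₀ = 157, n = 391; a·n₀/n = 154·157/391 = 61.8363; c·n₁/n = 84·234/391 = 50.2711
RR_MH = (33.6622 + 61.8363) / (16.7838 + 50.2711) = 95.4985 / 67.0549 = 1.42418

1.42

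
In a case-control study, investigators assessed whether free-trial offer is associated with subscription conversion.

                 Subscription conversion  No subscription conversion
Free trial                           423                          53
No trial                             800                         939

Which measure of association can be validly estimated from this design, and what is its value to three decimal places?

Cells: a = 423, b = 53, c = 800, d = 939.
This is a case-control study: participants were sampled on outcome status, so risks in the source population cannot be estimated directly — relative risk is not valid here. The odds ratio is the appropriate measure.
OR = (a·d)/(b·c) = (423 × 939) / (53 × 800) = 397197 / 42400 = 9.36785

9.368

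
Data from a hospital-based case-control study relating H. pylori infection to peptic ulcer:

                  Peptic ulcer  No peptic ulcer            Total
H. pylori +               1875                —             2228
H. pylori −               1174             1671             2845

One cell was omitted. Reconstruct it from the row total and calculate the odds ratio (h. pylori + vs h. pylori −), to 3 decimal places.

7.560

The missing cell is in the exposed row: 2228 − 1875 = 353.
So a = 1875, b = 353, c = 1174, d = 1671.
OR = (a·d)/(b·c) = (1875 × 1671) / (353 × 1174) = 3133125 / 414422 = 7.56023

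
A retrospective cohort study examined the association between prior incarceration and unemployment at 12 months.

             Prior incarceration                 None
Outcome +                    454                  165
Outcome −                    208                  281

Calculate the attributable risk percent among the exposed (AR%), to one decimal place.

Reading the table with exposure as columns: a = 454 (Prior incarceration, case), b = 208 (Prior incarceration, non-case), c = 165 (None, case), d = 281.
Risk in exposed = 454/662 = 0.68580; risk in unexposed = 165/446 = 0.36996.
RR = 0.68580/0.36996 = 1.85374
AR% = (RR − 1)/RR × 100 = (1.85374 − 1)/1.85374 × 100 = 46.0550%

46.1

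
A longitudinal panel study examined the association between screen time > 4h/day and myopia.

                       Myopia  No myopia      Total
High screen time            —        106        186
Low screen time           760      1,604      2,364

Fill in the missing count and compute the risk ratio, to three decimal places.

1.338

The missing cell is in the exposed row: 186 − 106 = 80.
So a = 80, b = 106, c = 760, d = 1604.
RR = [a/(a+b)] / [c/(c+d)] = (80/186) / (760/2364) = 0.43011/0.32149 = 1.33786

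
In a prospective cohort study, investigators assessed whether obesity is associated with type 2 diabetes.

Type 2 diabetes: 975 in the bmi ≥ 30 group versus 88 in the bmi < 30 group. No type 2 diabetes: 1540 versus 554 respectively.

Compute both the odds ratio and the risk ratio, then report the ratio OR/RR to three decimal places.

From the description: a = 975, b = 1540, c = 88, d = 554.
OR = (975·554)/(1540·88) = 540150/135520 = 3.98576
Risk in exposed = 975/2515 = 0.38767; risk in unexposed = 88/642 = 0.13707; RR = 2.82826
OR/RR = 3.98576 / 2.82826 = 1.40926
The outcome is not rare, so the OR lies further from 1 than the RR.

1.409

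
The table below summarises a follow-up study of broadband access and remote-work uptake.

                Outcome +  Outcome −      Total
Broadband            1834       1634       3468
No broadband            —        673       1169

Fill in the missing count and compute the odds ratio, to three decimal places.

The missing cell is in the unexposed row: 1169 − 673 = 496.
So a = 1834, b = 1634, c = 496, d = 673.
OR = (a·d)/(b·c) = (1834 × 673) / (1634 × 496) = 1234282 / 810464 = 1.52293

1.523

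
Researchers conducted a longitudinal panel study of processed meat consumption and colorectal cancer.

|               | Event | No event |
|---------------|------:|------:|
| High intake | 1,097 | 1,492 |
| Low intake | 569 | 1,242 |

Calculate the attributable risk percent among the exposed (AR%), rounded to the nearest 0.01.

Cells: a = 1097, b = 1492, c = 569, d = 1242.
Risk in exposed = 1097/2589 = 0.42372; risk in unexposed = 569/1811 = 0.31419.
RR = 0.42372/0.31419 = 1.34859
AR% = (RR − 1)/RR × 100 = (1.34859 − 1)/1.34859 × 100 = 25.8486%

25.85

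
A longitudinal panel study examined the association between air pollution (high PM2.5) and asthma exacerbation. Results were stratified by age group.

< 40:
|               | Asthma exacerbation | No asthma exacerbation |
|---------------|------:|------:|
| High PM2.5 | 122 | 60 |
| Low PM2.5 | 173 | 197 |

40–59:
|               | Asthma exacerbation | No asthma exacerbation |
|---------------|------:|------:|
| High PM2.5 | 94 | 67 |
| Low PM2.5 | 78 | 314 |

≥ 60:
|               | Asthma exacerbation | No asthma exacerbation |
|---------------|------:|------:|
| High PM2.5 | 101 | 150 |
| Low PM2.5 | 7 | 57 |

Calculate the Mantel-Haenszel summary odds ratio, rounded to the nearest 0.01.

3.65

OR_MH = Σ(aᵢdᵢ/nᵢ) / Σ(bᵢcᵢ/nᵢ), where nᵢ is the stratum total.
Stratum 1 (< 40): n = 552; a·d/n = 122·197/552 = 43.5399; b·c/n = 60·173/552 = 18.8043
Stratum 2 (40–59): n = 553; a·d/n = 94·314/553 = 53.3743; b·c/n = 67·78/553 = 9.4503
Stratum 3 (≥ 60): n = 315; a·d/n = 101·57/315 = 18.2762; b·c/n = 150·7/315 = 3.3333
OR_MH = (43.5399 + 53.3743 + 18.2762) / (18.8043 + 9.4503 + 3.3333) = 115.1904 / 31.5880 = 3.64666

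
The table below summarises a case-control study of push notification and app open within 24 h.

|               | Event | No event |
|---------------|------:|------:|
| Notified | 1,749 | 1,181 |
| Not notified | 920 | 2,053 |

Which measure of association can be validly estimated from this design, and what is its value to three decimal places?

3.305

Cells: a = 1749, b = 1181, c = 920, d = 2053.
This is a case-control study: participants were sampled on outcome status, so risks in the source population cannot be estimated directly — relative risk is not valid here. The odds ratio is the appropriate measure.
OR = (a·d)/(b·c) = (1749 × 2053) / (1181 × 920) = 3590697 / 1086520 = 3.30477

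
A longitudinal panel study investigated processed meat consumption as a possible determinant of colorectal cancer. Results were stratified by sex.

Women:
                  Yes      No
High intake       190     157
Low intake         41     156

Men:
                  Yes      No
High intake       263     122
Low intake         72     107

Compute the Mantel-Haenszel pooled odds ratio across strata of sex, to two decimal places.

3.81

OR_MH = Σ(aᵢdᵢ/nᵢ) / Σ(bᵢcᵢ/nᵢ), where nᵢ is the stratum total.
Stratum 1 (Women): n = 544; a·d/n = 190·156/544 = 54.4853; b·c/n = 157·41/544 = 11.8327
Stratum 2 (Men): n = 564; a·d/n = 263·107/564 = 49.8954; b·c/n = 122·72/564 = 15.5745
OR_MH = (54.4853 + 49.8954) / (11.8327 + 15.5745) = 104.3807 / 27.4072 = 3.80851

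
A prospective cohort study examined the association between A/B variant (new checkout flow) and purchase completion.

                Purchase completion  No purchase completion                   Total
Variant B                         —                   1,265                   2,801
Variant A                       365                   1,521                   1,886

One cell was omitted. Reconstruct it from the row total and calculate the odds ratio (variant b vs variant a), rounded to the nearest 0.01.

The missing cell is in the exposed row: 2801 − 1265 = 1536.
So a = 1536, b = 1265, c = 365, d = 1521.
OR = (a·d)/(b·c) = (1536 × 1521) / (1265 × 365) = 2336256 / 461725 = 5.05984

5.06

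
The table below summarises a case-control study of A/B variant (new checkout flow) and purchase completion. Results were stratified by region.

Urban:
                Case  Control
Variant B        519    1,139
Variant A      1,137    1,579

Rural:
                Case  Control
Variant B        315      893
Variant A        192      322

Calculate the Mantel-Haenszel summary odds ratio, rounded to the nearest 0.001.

0.622

OR_MH = Σ(aᵢdᵢ/nᵢ) / Σ(bᵢcᵢ/nᵢ), where nᵢ is the stratum total.
Stratum 1 (Urban): n = 4374; a·d/n = 519·1579/4374 = 187.3573; b·c/n = 1139·1137/4374 = 296.0775
Stratum 2 (Rural): n = 1722; a·d/n = 315·322/1722 = 58.9024; b·c/n = 893·192/1722 = 99.5679
OR_MH = (187.3573 + 58.9024) / (296.0775 + 99.5679) = 246.2598 / 395.6454 = 0.62243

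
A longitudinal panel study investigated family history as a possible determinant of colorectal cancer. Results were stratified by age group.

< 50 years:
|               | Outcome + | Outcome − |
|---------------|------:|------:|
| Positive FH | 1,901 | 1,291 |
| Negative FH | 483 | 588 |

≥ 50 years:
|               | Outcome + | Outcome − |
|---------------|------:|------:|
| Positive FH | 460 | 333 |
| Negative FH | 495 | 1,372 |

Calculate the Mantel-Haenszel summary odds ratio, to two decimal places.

OR_MH = Σ(aᵢdᵢ/nᵢ) / Σ(bᵢcᵢ/nᵢ), where nᵢ is the stratum total.
Stratum 1 (< 50 years): n = 4263; a·d/n = 1901·588/4263 = 262.2069; b·c/n = 1291·483/4263 = 146.2709
Stratum 2 (≥ 50 years): n = 2660; a·d/n = 460·1372/2660 = 237.2632; b·c/n = 333·495/2660 = 61.9680
OR_MH = (262.2069 + 237.2632) / (146.2709 + 61.9680) = 499.4701 / 208.2390 = 2.39854

2.40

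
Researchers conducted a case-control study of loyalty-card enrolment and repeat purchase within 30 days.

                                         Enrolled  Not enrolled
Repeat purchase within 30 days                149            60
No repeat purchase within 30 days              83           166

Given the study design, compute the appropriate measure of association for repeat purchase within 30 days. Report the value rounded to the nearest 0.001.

4.967

Reading the table with exposure as columns: a = 149 (Enrolled, case), b = 83 (Enrolled, non-case), c = 60 (Not enrolled, case), d = 166.
This is a case-control study: participants were sampled on outcome status, so risks in the source population cannot be estimated directly — relative risk is not valid here. The odds ratio is the appropriate measure.
OR = (a·d)/(b·c) = (149 × 166) / (83 × 60) = 24734 / 4980 = 4.96667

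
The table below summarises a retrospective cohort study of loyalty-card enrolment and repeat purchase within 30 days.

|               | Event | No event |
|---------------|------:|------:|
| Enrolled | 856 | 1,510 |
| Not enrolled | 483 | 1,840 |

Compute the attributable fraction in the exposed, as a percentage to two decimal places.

Cells: a = 856, b = 1510, c = 483, d = 1840.
Risk in exposed = 856/2366 = 0.36179; risk in unexposed = 483/2323 = 0.20792.
RR = 0.36179/0.20792 = 1.74005
AR% = (RR − 1)/RR × 100 = (1.74005 − 1)/1.74005 × 100 = 42.5303%

42.53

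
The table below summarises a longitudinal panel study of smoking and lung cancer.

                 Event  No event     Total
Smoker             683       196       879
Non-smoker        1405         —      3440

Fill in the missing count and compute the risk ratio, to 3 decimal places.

The missing cell is in the unexposed row: 3440 − 1405 = 2035.
So a = 683, b = 196, c = 1405, d = 2035.
RR = [a/(a+b)] / [c/(c+d)] = (683/879) / (1405/3440) = 0.77702/0.40843 = 1.90245

1.902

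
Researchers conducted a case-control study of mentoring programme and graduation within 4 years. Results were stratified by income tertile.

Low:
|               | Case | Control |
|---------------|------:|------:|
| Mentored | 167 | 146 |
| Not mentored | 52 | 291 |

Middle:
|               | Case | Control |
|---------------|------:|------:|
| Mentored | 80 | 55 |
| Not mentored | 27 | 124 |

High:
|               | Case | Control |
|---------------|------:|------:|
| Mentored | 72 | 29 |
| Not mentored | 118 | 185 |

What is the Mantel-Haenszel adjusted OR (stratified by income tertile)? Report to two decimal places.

5.62

OR_MH = Σ(aᵢdᵢ/nᵢ) / Σ(bᵢcᵢ/nᵢ), where nᵢ is the stratum total.
Stratum 1 (Low): n = 656; a·d/n = 167·291/656 = 74.0808; b·c/n = 146·52/656 = 11.5732
Stratum 2 (Middle): n = 286; a·d/n = 80·124/286 = 34.6853; b·c/n = 55·27/286 = 5.1923
Stratum 3 (High): n = 404; a·d/n = 72·185/404 = 32.9703; b·c/n = 29·118/404 = 8.4703
OR_MH = (74.0808 + 34.6853 + 32.9703) / (11.5732 + 5.1923 + 8.4703) = 141.7364 / 25.2358 = 5.61649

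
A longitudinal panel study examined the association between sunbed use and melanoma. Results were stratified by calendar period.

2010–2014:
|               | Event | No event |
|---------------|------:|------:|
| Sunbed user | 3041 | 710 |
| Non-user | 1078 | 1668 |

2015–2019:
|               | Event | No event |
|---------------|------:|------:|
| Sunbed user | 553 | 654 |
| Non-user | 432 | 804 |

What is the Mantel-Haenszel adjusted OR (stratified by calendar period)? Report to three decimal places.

OR_MH = Σ(aᵢdᵢ/nᵢ) / Σ(bᵢcᵢ/nᵢ), where nᵢ is the stratum total.
Stratum 1 (2010–2014): n = 6497; a·d/n = 3041·1668/6497 = 780.7277; b·c/n = 710·1078/6497 = 117.8051
Stratum 2 (2015–2019): n = 2443; a·d/n = 553·804/2443 = 181.9943; b·c/n = 654·432/2443 = 115.6480
OR_MH = (780.7277 + 181.9943) / (117.8051 + 115.6480) = 962.7220 / 233.4531 = 4.12383

4.124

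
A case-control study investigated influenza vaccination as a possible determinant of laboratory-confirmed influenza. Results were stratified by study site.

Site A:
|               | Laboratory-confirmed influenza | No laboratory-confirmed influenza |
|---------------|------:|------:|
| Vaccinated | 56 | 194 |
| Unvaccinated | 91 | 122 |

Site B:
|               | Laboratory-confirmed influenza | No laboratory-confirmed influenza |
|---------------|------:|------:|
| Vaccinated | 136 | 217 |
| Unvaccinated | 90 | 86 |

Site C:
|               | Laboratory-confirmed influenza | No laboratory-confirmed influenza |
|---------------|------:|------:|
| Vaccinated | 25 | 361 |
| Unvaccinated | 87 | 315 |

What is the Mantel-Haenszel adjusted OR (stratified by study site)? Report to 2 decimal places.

OR_MH = Σ(aᵢdᵢ/nᵢ) / Σ(bᵢcᵢ/nᵢ), where nᵢ is the stratum total.
Stratum 1 (Site A): n = 463; a·d/n = 56·122/463 = 14.7559; b·c/n = 194·91/463 = 38.1296
Stratum 2 (Site B): n = 529; a·d/n = 136·86/529 = 22.1096; b·c/n = 217·90/529 = 36.9187
Stratum 3 (Site C): n = 788; a·d/n = 25·315/788 = 9.9937; b·c/n = 361·87/788 = 39.8566
OR_MH = (14.7559 + 22.1096 + 9.9937) / (38.1296 + 36.9187 + 39.8566) = 46.8592 / 114.9049 = 0.40781

0.41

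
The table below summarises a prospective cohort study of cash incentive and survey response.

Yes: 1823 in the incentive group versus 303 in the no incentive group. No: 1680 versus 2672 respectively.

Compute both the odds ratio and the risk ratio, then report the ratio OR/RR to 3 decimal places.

1.873

From the description: a = 1823, b = 1680, c = 303, d = 2672.
OR = (1823·2672)/(1680·303) = 4871056/509040 = 9.56910
Risk in exposed = 1823/3503 = 0.52041; risk in unexposed = 303/2975 = 0.10185; RR = 5.10965
OR/RR = 9.56910 / 5.10965 = 1.87275
The outcome is not rare, so the OR lies further from 1 than the RR.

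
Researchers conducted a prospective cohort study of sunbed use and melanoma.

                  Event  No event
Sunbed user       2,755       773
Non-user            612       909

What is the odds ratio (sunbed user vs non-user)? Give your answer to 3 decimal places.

5.294

Cells: a = 2755, b = 773, c = 612, d = 909.
OR = (a·d)/(b·c) = (2755 × 909) / (773 × 612) = 2504295 / 473076 = 5.29364
The odds of melanoma are about 5.29 times as high in the sunbed user group.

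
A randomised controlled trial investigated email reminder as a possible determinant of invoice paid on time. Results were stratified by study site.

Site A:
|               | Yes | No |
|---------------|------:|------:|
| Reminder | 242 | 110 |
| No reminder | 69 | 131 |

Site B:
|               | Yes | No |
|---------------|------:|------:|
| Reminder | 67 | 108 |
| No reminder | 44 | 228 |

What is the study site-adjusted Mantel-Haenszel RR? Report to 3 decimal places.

RR_MH = Σ(aᵢ·n₀ᵢ/nᵢ) / Σ(cᵢ·n₁ᵢ/nᵢ), with n₁ᵢ = aᵢ+bᵢ (exposed), n₀ᵢ = cᵢ+dᵢ (unexposed), nᵢ = n₁ᵢ+n₀ᵢ.
Stratum 1 (Site A): n₁ = 352, n₀ = 200, n = 552; a·n₀/n = 242·200/552 = 87.6812; c·n₁/n = 69·352/552 = 44.0000
Stratum 2 (Site B): n₁ = 175, n₀ = 272, n = 447; a·n₀/n = 67·272/447 = 40.7696; c·n₁/n = 44·175/447 = 17.2260
RR_MH = (87.6812 + 40.7696) / (44.0000 + 17.2260) = 128.4507 / 61.2260 = 2.09798

2.098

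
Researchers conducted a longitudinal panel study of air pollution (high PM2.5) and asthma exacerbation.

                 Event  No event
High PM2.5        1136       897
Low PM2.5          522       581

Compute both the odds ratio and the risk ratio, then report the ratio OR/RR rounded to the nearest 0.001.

Cells: a = 1136, b = 897, c = 522, d = 581.
OR = (1136·581)/(897·522) = 660016/468234 = 1.40959
Risk in exposed = 1136/2033 = 0.55878; risk in unexposed = 522/1103 = 0.47325; RR = 1.18072
OR/RR = 1.40959 / 1.18072 = 1.19384
The outcome is not rare, so the OR lies further from 1 than the RR.

1.194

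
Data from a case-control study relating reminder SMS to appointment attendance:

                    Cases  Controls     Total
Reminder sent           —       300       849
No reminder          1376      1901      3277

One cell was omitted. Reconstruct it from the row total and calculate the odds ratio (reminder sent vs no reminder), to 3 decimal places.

The missing cell is in the exposed row: 849 − 300 = 549.
So a = 549, b = 300, c = 1376, d = 1901.
OR = (a·d)/(b·c) = (549 × 1901) / (300 × 1376) = 1043649 / 412800 = 2.52822

2.528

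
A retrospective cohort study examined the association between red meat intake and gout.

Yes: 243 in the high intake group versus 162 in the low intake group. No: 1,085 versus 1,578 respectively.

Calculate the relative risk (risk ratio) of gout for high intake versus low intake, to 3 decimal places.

From the description: a = 243, b = 1085, c = 162, d = 1578.
Risk in exposed = 243/1328 = 0.18298; risk in unexposed = 162/1740 = 0.09310.
RR = 0.18298 / 0.09310 = 1.96536
The risk among the exposed is 1.97 times that among the unexposed.

1.965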